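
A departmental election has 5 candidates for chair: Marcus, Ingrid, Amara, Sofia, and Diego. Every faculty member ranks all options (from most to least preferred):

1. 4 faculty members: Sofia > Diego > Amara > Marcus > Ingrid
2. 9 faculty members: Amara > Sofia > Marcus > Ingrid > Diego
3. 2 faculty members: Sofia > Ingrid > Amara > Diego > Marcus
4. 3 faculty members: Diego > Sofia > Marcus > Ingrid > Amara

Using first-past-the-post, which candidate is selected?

Amara

First-place votes: Marcus 0, Ingrid 0, Amara 9, Sofia 6, Diego 3.
Amara has the most first-place votes.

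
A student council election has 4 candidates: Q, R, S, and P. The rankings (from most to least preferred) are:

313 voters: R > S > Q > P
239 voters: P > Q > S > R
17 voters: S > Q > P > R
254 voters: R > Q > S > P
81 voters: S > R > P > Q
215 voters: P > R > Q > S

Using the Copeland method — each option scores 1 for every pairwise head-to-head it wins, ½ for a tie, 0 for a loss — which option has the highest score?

R

Q: beats S and P; loses to R → score 2.
R: beats Q, S, and P → score 3.
S: beats P; loses to Q and R → score 1.
P: loses to Q, R, and S → score 0.
R has the best pairwise record.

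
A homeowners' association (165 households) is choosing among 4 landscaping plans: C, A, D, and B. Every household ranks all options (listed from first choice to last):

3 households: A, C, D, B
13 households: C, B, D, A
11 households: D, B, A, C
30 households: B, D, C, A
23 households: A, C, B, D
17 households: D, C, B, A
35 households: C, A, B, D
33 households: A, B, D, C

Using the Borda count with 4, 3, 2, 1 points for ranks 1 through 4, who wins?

C: 3·3 + 13·4 + 11·1 + 30·2 + 23·3 + 17·3 + 35·4 + 33·1 = 425
A: 3·4 + 13·1 + 11·2 + 30·1 + 23·4 + 17·1 + 35·3 + 33·4 = 423
D: 3·2 + 13·2 + 11·4 + 30·3 + 23·1 + 17·4 + 35·1 + 33·2 = 358
B: 3·1 + 13·3 + 11·3 + 30·4 + 23·2 + 17·2 + 35·2 + 33·3 = 444
B has the highest Borda score (444).

B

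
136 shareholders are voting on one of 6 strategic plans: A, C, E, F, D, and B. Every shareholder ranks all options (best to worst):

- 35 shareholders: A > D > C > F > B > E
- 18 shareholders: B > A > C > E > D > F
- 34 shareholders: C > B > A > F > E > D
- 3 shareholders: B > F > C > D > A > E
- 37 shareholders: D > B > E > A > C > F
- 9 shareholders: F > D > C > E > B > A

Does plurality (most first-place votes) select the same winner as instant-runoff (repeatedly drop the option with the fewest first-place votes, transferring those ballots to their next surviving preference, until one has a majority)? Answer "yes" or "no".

Plurality — first-place votes: A 35, C 34, E 0, F 9, D 37, B 21. Winner: D.
Instant-runoff — R1 A 35, C 34, E 0, F 9, D 37, B 21 (E out); R2 A 35, C 34, F 9, D 37, B 21 (F out); R3 A 35, C 34, D 46, B 21 (B out); R4 A 53, C 37, D 46 (C out); R5 A 87, D 49 (A winner). Winner: A.
The two methods disagree.

no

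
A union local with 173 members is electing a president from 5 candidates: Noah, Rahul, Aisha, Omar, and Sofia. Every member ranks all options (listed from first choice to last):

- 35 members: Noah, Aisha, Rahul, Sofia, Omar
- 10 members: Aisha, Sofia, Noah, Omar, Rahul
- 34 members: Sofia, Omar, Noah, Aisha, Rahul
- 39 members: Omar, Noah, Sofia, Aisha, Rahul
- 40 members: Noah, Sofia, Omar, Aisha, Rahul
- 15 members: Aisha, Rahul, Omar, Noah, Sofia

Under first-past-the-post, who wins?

First-place votes: Noah 75, Rahul 0, Aisha 25, Omar 39, Sofia 34.
Noah has the most first-place votes.

Noah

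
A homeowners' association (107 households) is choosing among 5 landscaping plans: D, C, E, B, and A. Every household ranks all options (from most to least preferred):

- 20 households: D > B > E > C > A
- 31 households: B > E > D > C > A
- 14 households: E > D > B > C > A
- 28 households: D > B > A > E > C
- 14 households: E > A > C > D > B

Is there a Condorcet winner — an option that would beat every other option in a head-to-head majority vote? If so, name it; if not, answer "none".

none

Checking pairwise contests:
E beats D 59–48.
D beats C 93–14.
B beats E 79–28.
D beats B 76–31.
D beats A 93–14.
Every option loses at least one head-to-head, so there is no Condorcet winner.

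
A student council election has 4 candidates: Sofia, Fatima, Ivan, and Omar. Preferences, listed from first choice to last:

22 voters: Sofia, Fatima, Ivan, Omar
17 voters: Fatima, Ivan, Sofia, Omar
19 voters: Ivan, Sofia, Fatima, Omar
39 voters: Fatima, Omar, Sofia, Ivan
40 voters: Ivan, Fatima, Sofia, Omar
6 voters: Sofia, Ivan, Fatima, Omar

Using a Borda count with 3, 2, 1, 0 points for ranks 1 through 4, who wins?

Sofia: 22·3 + 17·1 + 19·2 + 39·1 + 40·1 + 6·3 = 218
Fatima: 22·2 + 17·3 + 19·1 + 39·3 + 40·2 + 6·1 = 317
Ivan: 22·1 + 17·2 + 19·3 + 39·0 + 40·3 + 6·2 = 245
Omar: 22·0 + 17·0 + 19·0 + 39·2 + 40·0 + 6·0 = 78
Fatima has the highest Borda score (317).

Fatima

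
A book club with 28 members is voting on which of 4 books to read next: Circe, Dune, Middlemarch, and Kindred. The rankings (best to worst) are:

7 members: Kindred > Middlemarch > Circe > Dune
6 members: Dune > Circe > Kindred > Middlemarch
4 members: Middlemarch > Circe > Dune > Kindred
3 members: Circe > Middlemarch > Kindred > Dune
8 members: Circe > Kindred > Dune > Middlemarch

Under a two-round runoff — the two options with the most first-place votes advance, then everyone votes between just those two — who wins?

Circe

Round 1 first-place votes: Circe 11, Dune 6, Middlemarch 4, Kindred 7.
Circe and Kindred advance.
Runoff: Circe is preferred to Kindred by 21 voters; Kindred by 7.
Circe wins the runoff.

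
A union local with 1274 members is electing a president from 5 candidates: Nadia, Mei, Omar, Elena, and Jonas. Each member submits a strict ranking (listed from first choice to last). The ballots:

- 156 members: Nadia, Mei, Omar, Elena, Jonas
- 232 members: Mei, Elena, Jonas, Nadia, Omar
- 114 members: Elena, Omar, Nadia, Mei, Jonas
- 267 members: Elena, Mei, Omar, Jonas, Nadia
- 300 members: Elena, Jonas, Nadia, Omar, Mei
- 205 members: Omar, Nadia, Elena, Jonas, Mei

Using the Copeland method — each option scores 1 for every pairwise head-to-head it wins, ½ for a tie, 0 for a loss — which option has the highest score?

Nadia: beats Mei and Omar; loses to Elena and Jonas → score 2.
Mei: beats Omar and Jonas; loses to Nadia and Elena → score 2.
Omar: beats Jonas; loses to Nadia, Mei, and Elena → score 1.
Elena: beats Nadia, Mei, Omar, and Jonas → score 4.
Jonas: beats Nadia; loses to Mei, Omar, and Elena → score 1.
Elena has the best pairwise record.

Elena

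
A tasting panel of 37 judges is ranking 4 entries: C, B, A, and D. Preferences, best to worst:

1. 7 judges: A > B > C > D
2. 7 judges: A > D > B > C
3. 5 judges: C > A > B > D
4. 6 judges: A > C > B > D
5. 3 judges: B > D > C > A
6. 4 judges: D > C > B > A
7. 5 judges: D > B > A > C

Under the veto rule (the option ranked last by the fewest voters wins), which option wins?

B

Last-place votes: C 12, B 0, A 7, D 18.
B is ranked last by the fewest voters, so B wins.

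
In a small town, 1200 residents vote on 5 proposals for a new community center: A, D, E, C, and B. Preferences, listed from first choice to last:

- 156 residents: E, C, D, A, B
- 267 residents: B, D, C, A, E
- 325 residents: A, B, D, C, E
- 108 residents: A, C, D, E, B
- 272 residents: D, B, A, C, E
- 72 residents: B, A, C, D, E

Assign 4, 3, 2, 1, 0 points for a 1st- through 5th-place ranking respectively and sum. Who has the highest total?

B

A: 156·1 + 267·1 + 325·4 + 108·4 + 272·2 + 72·3 = 2915
D: 156·2 + 267·3 + 325·2 + 108·2 + 272·4 + 72·1 = 3139
E: 156·4 + 267·0 + 325·0 + 108·1 + 272·0 + 72·0 = 732
C: 156·3 + 267·2 + 325·1 + 108·3 + 272·1 + 72·2 = 2067
B: 156·0 + 267·4 + 325·3 + 108·0 + 272·3 + 72·4 = 3147
B has the highest Borda score (3147).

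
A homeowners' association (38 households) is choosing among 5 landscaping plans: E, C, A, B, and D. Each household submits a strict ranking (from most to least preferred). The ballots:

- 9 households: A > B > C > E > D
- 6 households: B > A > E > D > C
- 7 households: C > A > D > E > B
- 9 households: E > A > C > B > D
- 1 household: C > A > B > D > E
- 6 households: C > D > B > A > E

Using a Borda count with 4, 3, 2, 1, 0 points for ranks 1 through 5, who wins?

E: 9·1 + 6·2 + 7·1 + 9·4 + 1·0 + 6·0 = 64
C: 9·2 + 6·0 + 7·4 + 9·2 + 1·4 + 6·4 = 92
A: 9·4 + 6·3 + 7·3 + 9·3 + 1·3 + 6·1 = 111
B: 9·3 + 6·4 + 7·0 + 9·1 + 1·2 + 6·2 = 74
D: 9·0 + 6·1 + 7·2 + 9·0 + 1·1 + 6·3 = 39
A has the highest Borda score (111).

A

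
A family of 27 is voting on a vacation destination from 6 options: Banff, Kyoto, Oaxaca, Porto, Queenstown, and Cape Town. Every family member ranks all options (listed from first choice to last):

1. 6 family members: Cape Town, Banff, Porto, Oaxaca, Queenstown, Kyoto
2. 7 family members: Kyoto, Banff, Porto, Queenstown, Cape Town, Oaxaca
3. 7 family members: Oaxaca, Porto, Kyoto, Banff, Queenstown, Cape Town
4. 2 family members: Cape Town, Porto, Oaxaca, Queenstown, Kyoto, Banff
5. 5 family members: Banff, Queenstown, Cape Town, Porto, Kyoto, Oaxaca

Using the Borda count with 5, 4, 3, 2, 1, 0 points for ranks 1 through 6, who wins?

Banff: 6·4 + 7·4 + 7·2 + 2·0 + 5·5 = 91
Kyoto: 6·0 + 7·5 + 7·3 + 2·1 + 5·1 = 63
Oaxaca: 6·2 + 7·0 + 7·5 + 2·3 + 5·0 = 53
Porto: 6·3 + 7·3 + 7·4 + 2·4 + 5·2 = 85
Queenstown: 6·1 + 7·2 + 7·1 + 2·2 + 5·4 = 51
Cape Town: 6·5 + 7·1 + 7·0 + 2·5 + 5·3 = 62
Banff has the highest Borda score (91).

Banff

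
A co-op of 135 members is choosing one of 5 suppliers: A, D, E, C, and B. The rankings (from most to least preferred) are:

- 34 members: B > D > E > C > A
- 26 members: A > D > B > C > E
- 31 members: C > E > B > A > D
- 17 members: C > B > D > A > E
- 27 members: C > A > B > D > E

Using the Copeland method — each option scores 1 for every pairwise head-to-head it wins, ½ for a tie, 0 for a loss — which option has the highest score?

A: beats D and E; loses to C and B → score 2.
D: beats E; loses to A, C, and B → score 1.
E: loses to A, D, C, and B → score 0.
C: beats A, D, E, and B → score 4.
B: beats A, D, and E; loses to C → score 3.
C has the best pairwise record.

C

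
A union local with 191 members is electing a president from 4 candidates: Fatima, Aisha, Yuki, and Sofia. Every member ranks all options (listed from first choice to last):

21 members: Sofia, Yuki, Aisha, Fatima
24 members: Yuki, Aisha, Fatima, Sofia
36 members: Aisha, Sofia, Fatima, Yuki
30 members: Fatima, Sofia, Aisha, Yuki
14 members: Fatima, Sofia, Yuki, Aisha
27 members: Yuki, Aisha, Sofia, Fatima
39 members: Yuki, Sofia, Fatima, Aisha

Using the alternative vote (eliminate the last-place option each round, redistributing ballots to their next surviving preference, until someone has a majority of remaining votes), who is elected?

Round 1: Fatima 44, Aisha 36, Yuki 90, Sofia 21. Eliminate Sofia.
Round 2: Fatima 44, Aisha 36, Yuki 111. Yuki has a majority.

Yuki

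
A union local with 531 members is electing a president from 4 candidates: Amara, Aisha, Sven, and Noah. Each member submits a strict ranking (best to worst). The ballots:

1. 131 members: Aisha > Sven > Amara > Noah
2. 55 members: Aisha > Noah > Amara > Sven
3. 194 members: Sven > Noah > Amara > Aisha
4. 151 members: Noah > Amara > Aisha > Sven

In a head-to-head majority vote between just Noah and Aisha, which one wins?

Noah

Voters preferring Noah to Aisha: 345; preferring Aisha to Noah: 186.
Noah wins the head-to-head.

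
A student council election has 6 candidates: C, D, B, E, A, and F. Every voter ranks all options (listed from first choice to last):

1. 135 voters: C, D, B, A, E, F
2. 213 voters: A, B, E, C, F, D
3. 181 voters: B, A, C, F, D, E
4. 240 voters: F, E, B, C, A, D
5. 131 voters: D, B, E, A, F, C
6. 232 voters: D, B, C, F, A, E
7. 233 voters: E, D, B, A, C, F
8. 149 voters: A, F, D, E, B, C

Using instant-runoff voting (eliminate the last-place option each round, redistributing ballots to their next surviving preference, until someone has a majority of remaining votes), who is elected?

Round 1: C 135, D 363, B 181, E 233, A 362, F 240. Eliminate C.
Round 2: D 498, B 181, E 233, A 362, F 240. Eliminate B.
Round 3: D 498, E 233, A 543, F 240. Eliminate E.
Round 4: D 731, A 543, F 240. Eliminate F.
Round 5: D 731, A 783. A has a majority.

A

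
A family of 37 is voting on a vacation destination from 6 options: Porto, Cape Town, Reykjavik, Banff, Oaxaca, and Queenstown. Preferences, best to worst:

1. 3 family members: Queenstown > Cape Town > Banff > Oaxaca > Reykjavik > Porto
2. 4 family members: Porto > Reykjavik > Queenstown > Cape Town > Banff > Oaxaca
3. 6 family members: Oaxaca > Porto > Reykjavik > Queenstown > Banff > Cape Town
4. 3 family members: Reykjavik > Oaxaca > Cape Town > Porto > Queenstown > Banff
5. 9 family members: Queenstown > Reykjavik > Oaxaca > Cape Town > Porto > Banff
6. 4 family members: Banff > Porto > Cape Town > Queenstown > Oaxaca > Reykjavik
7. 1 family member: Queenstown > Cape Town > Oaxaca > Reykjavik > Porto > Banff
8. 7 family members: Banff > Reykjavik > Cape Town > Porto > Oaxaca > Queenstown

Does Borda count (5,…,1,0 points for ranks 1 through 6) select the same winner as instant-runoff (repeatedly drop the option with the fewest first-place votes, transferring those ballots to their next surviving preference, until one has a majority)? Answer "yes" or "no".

Borda — scores: Porto 90, Cape Town 84, Reykjavik 118, Banff 74, Oaxaca 89, Queenstown 100. Winner: Reykjavik.
Instant-runoff — R1 Porto 4, Cape Town 0, Reykjavik 3, Banff 11, Oaxaca 6, Queenstown 13 (Cape Town out); R2 Porto 4, Reykjavik 3, Banff 11, Oaxaca 6, Queenstown 13 (Reykjavik out); R3 Porto 4, Banff 11, Oaxaca 9, Queenstown 13 (Porto out); R4 Banff 11, Oaxaca 9, Queenstown 17 (Oaxaca out); R5 Banff 11, Queenstown 26 (Queenstown winner). Winner: Queenstown.
The two methods disagree.

no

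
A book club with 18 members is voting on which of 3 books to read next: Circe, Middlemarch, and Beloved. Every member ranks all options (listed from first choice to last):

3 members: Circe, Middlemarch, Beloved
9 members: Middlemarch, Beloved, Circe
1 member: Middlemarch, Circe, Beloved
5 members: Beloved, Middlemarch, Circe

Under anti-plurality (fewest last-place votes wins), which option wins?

Middlemarch

Last-place votes: Circe 14, Middlemarch 0, Beloved 4.
Middlemarch is ranked last by the fewest voters, so Middlemarch wins.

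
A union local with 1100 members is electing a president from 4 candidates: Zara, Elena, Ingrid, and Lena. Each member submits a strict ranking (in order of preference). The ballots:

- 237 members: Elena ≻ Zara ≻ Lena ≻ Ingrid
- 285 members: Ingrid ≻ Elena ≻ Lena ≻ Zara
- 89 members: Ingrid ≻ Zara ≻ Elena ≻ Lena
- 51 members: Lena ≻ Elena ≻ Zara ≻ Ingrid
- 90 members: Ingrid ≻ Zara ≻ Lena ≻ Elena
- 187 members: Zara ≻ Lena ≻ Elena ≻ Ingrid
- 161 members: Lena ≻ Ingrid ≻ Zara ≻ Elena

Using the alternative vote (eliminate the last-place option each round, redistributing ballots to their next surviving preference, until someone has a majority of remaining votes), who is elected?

Round 1: Zara 187, Elena 237, Ingrid 464, Lena 212. Eliminate Zara.
Round 2: Elena 237, Ingrid 464, Lena 399. Eliminate Elena.
Round 3: Ingrid 464, Lena 636. Lena has a majority.

Lena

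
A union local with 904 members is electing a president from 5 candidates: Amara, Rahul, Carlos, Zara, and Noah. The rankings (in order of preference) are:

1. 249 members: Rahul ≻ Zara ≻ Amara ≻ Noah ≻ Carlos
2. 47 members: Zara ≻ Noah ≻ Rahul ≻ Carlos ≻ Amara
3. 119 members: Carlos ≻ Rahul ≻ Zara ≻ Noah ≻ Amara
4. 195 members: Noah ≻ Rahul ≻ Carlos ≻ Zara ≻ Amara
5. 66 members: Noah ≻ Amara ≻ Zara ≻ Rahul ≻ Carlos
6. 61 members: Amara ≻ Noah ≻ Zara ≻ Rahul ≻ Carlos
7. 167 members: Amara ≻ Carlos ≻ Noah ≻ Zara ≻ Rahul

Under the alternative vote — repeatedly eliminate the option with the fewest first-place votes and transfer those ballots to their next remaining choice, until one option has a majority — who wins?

Noah

Round 1: Amara 228, Rahul 249, Carlos 119, Zara 47, Noah 261. Eliminate Zara.
Round 2: Amara 228, Rahul 249, Carlos 119, Noah 308. Eliminate Carlos.
Round 3: Amara 228, Rahul 368, Noah 308. Eliminate Amara.
Round 4: Rahul 368, Noah 536. Noah has a majority.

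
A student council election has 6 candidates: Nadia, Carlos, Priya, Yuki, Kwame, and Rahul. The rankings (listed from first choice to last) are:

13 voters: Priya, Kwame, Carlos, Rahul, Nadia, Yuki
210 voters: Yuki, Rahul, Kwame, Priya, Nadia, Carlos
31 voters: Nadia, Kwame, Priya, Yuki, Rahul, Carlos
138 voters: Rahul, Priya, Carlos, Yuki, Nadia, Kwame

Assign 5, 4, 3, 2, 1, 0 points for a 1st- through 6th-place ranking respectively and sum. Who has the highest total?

Rahul

Nadia: 13·1 + 210·1 + 31·5 + 138·1 = 516
Carlos: 13·3 + 210·0 + 31·0 + 138·3 = 453
Priya: 13·5 + 210·2 + 31·3 + 138·4 = 1130
Yuki: 13·0 + 210·5 + 31·2 + 138·2 = 1388
Kwame: 13·4 + 210·3 + 31·4 + 138·0 = 806
Rahul: 13·2 + 210·4 + 31·1 + 138·5 = 1587
Rahul has the highest Borda score (1587).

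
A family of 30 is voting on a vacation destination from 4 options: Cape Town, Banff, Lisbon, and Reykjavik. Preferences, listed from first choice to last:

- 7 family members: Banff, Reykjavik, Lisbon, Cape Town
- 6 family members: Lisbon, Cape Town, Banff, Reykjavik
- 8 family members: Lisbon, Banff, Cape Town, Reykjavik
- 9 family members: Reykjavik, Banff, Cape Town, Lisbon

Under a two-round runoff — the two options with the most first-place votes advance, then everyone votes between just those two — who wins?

Reykjavik

Round 1 first-place votes: Cape Town 0, Banff 7, Lisbon 14, Reykjavik 9.
Lisbon and Reykjavik advance.
Runoff: Lisbon is preferred to Reykjavik by 14 voters; Reykjavik by 16.
Reykjavik wins the runoff.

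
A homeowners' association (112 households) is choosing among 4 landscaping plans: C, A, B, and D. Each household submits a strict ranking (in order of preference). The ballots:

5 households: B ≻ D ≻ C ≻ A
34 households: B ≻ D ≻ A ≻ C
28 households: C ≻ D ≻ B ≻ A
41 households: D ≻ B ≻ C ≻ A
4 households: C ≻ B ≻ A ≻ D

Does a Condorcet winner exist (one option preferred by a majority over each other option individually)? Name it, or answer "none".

D

D vs C: 80–32 for D.
D vs A: 108–4 for D.
D vs B: 69–43 for D.
D beats every other option head-to-head.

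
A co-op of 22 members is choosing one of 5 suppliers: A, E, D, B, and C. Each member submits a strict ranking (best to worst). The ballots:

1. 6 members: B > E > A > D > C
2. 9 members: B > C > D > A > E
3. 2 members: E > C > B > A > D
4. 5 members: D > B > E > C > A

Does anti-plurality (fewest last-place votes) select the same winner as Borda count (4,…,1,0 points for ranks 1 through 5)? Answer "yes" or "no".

Anti-plurality — last-place votes: A 5, E 9, D 2, B 0, C 6. Winner: B.
Borda — scores: A 23, E 36, D 44, B 79, C 38. Winner: B.
The two methods agree.

yes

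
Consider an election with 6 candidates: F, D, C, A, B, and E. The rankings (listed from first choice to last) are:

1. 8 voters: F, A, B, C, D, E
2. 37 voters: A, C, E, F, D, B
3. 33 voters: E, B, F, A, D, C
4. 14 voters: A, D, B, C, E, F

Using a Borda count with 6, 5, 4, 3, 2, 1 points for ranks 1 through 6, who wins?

F: 8·6 + 37·3 + 33·4 + 14·1 = 305
D: 8·2 + 37·2 + 33·2 + 14·5 = 226
C: 8·3 + 37·5 + 33·1 + 14·3 = 284
A: 8·5 + 37·6 + 33·3 + 14·6 = 445
B: 8·4 + 37·1 + 33·5 + 14·4 = 290
E: 8·1 + 37·4 + 33·6 + 14·2 = 382
A has the highest Borda score (445).

A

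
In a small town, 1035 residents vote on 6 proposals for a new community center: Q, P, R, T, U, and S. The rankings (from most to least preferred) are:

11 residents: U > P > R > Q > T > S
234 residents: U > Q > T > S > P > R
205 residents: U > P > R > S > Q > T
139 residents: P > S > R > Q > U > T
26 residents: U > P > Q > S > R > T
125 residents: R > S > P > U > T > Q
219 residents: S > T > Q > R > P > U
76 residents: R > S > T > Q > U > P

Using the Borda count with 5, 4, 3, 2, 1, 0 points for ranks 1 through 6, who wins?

Q: 11·2 + 234·4 + 205·1 + 139·2 + 26·3 + 125·0 + 219·3 + 76·2 = 2328
P: 11·4 + 234·1 + 205·4 + 139·5 + 26·4 + 125·3 + 219·1 + 76·0 = 2491
R: 11·3 + 234·0 + 205·3 + 139·3 + 26·1 + 125·5 + 219·2 + 76·5 = 2534
T: 11·1 + 234·3 + 205·0 + 139·0 + 26·0 + 125·1 + 219·4 + 76·3 = 1942
U: 11·5 + 234·5 + 205·5 + 139·1 + 26·5 + 125·2 + 219·0 + 76·1 = 2845
S: 11·0 + 234·2 + 205·2 + 139·4 + 26·2 + 125·4 + 219·5 + 76·4 = 3385
S has the highest Borda score (3385).

S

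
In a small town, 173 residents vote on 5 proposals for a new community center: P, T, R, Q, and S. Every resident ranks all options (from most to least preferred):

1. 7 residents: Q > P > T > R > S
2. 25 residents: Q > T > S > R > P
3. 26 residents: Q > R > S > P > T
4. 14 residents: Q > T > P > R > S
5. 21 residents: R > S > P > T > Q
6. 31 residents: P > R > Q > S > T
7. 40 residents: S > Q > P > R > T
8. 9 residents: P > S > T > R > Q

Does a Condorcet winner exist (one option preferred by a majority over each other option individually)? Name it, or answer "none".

Q vs P: 112–61 for Q.
Q vs T: 143–30 for Q.
Q vs R: 112–61 for Q.
Q vs S: 103–70 for Q.
Q beats every other option head-to-head.

Q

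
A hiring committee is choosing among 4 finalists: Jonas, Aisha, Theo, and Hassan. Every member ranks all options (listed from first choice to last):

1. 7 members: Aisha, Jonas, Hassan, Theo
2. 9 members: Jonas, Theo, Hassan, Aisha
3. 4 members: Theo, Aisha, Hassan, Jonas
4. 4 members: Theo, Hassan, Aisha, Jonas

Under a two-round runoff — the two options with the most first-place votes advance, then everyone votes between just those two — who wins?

Round 1 first-place votes: Jonas 9, Aisha 7, Theo 8, Hassan 0.
Jonas and Theo advance.
Runoff: Jonas is preferred to Theo by 16 voters; Theo by 8.
Jonas wins the runoff.

Jonas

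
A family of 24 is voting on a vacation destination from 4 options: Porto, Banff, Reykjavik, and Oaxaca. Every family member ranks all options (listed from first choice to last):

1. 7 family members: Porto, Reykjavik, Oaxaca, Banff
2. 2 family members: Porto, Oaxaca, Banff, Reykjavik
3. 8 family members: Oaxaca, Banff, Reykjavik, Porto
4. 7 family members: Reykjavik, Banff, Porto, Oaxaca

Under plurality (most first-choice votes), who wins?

Porto

First-place votes: Porto 9, Banff 0, Reykjavik 7, Oaxaca 8.
Porto has the most first-place votes.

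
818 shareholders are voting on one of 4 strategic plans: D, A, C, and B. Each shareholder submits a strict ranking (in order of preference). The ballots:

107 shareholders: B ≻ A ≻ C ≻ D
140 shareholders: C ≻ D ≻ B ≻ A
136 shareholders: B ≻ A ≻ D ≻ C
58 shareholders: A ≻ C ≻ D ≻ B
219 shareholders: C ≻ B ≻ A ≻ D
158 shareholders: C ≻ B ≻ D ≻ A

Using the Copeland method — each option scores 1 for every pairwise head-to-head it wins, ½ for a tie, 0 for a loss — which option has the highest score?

C

D: loses to A, C, and B → score 0.
A: beats D; loses to C and B → score 1.
C: beats D, A, and B → score 3.
B: beats D and A; loses to C → score 2.
C has the best pairwise record.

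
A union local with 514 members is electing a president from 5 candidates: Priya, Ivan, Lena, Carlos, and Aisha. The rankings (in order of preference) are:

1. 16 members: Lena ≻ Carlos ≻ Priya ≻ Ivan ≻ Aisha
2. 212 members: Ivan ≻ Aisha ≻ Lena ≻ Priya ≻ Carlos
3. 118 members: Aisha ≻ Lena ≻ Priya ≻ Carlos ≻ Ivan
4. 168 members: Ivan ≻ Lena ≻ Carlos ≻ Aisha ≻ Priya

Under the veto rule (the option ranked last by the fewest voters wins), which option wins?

Lena

Last-place votes: Priya 168, Ivan 118, Lena 0, Carlos 212, Aisha 16.
Lena is ranked last by the fewest voters, so Lena wins.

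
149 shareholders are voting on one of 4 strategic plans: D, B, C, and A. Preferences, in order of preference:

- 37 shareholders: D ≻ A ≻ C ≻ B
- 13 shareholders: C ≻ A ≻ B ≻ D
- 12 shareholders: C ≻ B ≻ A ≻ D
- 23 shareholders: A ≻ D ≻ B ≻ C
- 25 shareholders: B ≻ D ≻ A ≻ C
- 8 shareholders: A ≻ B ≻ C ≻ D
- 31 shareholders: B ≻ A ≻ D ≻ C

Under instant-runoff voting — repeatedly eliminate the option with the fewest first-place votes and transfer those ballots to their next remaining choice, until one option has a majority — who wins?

Round 1: D 37, B 56, C 25, A 31. Eliminate C.
Round 2: D 37, B 68, A 44. Eliminate D.
Round 3: B 68, A 81. A has a majority.

A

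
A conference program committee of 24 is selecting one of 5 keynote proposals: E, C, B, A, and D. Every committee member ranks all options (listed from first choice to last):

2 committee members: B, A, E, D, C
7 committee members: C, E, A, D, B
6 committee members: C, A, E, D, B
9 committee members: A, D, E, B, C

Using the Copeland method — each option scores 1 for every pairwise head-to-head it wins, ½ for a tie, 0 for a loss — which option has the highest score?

E: beats B and D; loses to C and A → score 2.
C: beats E, B, A, and D → score 4.
B: loses to E, C, A, and D → score 0.
A: beats E, B, and D; loses to C → score 3.
D: beats B; loses to E, C, and A → score 1.
C has the best pairwise record.

C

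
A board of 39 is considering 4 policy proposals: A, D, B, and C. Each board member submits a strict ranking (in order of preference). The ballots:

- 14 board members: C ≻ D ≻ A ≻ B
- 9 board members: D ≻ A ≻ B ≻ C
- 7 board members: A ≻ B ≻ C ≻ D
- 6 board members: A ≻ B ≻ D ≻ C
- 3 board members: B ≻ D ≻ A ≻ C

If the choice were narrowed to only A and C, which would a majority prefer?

Voters preferring A to C: 25; preferring C to A: 14.
A wins the head-to-head.

A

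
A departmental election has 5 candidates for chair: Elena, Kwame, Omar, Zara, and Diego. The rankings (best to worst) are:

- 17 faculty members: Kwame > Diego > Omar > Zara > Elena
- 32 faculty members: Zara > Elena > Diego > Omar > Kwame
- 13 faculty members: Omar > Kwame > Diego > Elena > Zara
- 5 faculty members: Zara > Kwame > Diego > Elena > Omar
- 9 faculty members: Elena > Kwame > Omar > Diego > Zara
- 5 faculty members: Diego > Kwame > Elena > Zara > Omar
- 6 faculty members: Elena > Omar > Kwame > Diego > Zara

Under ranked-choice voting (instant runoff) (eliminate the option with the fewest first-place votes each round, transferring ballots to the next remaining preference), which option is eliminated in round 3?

Round 1: Elena 15, Kwame 17, Omar 13, Zara 37, Diego 5. Eliminate Diego.
Round 2: Elena 15, Kwame 22, Omar 13, Zara 37. Eliminate Omar.
Round 3: Elena 15, Kwame 35, Zara 37. Eliminate Elena.

Elena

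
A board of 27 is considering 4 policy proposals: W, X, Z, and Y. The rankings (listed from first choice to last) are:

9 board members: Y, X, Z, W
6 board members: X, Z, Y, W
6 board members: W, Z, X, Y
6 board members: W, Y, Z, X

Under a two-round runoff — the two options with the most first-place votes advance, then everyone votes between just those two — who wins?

Round 1 first-place votes: W 12, X 6, Z 0, Y 9.
W and Y advance.
Runoff: W is preferred to Y by 12 voters; Y by 15.
Y wins the runoff.

Y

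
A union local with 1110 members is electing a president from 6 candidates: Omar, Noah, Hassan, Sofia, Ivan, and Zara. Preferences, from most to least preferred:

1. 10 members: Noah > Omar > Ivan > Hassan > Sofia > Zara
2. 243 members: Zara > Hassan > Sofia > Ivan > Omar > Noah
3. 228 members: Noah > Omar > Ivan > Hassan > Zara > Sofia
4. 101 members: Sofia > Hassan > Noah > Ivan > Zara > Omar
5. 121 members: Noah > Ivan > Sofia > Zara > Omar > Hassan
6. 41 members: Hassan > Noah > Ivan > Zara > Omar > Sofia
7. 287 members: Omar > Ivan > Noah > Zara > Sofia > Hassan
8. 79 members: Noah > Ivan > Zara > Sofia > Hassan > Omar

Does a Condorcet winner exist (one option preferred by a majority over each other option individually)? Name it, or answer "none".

Noah

Noah vs Omar: 580–530 for Noah.
Noah vs Hassan: 725–385 for Noah.
Noah vs Sofia: 766–344 for Noah.
Noah vs Ivan: 580–530 for Noah.
Noah vs Zara: 867–243 for Noah.
Noah beats every other option head-to-head.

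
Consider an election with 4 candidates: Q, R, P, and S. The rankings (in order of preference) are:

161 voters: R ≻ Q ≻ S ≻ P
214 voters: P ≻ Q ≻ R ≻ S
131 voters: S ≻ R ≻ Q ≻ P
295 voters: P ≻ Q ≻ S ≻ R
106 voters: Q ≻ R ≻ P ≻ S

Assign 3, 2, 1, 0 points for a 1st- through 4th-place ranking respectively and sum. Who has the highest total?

Q: 161·2 + 214·2 + 131·1 + 295·2 + 106·3 = 1789
R: 161·3 + 214·1 + 131·2 + 295·0 + 106·2 = 1171
P: 161·0 + 214·3 + 131·0 + 295·3 + 106·1 = 1633
S: 161·1 + 214·0 + 131·3 + 295·1 + 106·0 = 849
Q has the highest Borda score (1789).

Q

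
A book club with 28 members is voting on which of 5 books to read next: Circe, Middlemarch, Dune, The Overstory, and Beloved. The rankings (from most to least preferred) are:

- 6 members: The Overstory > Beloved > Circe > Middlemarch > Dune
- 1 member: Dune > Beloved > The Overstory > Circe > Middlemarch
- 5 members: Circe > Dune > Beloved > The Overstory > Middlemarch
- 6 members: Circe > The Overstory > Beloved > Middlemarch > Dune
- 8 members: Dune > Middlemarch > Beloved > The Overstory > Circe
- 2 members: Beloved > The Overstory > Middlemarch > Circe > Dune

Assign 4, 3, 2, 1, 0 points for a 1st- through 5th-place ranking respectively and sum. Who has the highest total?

Circe: 6·2 + 1·1 + 5·4 + 6·4 + 8·0 + 2·1 = 59
Middlemarch: 6·1 + 1·0 + 5·0 + 6·1 + 8·3 + 2·2 = 40
Dune: 6·0 + 1·4 + 5·3 + 6·0 + 8·4 + 2·0 = 51
The Overstory: 6·4 + 1·2 + 5·1 + 6·3 + 8·1 + 2·3 = 63
Beloved: 6·3 + 1·3 + 5·2 + 6·2 + 8·2 + 2·4 = 67
Beloved has the highest Borda score (67).

Beloved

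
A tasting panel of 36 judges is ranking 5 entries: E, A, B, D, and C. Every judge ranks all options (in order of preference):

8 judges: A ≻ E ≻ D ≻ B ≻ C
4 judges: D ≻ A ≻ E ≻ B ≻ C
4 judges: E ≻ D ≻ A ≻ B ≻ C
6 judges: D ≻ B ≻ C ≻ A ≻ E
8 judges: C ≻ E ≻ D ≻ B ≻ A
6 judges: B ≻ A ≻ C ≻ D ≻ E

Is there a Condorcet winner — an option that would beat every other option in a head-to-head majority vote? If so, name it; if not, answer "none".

Checking pairwise contests:
A beats E 24–12.
B beats A 20–16.
E beats B 24–12.
E beats D 20–16.
A beats C 22–14.
Every option loses at least one head-to-head, so there is no Condorcet winner.

none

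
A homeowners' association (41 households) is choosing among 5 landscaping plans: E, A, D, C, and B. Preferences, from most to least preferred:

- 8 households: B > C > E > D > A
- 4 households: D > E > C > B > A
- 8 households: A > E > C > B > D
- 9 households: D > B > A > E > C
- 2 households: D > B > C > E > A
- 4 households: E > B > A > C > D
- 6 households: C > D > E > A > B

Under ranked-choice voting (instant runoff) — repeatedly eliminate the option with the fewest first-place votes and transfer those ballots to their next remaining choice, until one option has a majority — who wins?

D

Round 1: E 4, A 8, D 15, C 6, B 8. Eliminate E.
Round 2: A 8, D 15, C 6, B 12. Eliminate C.
Round 3: A 8, D 21, B 12. D has a majority.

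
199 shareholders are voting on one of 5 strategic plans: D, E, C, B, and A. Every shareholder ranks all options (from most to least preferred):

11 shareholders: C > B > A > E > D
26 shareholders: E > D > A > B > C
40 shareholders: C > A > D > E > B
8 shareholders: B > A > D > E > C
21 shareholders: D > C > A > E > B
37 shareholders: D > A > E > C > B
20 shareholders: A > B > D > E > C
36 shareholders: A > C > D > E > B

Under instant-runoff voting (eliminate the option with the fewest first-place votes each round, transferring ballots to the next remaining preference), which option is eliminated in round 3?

Round 1: D 58, E 26, C 51, B 8, A 56. Eliminate B.
Round 2: D 58, E 26, C 51, A 64. Eliminate E.
Round 3: D 84, C 51, A 64. Eliminate C.

C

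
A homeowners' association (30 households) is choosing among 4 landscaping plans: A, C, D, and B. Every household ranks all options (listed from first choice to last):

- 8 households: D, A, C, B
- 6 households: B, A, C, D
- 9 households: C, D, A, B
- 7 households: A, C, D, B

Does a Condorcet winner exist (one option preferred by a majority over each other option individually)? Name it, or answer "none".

none

Checking pairwise contests:
D beats A 17–13.
A beats C 21–9.
C beats D 22–8.
A beats B 24–6.
Every option loses at least one head-to-head, so there is no Condorcet winner.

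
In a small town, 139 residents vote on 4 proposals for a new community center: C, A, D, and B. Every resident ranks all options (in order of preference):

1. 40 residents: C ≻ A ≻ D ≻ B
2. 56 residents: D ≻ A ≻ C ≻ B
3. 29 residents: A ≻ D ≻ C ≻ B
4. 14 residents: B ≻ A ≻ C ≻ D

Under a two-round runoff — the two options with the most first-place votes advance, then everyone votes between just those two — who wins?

D

Round 1 first-place votes: C 40, A 29, D 56, B 14.
D and C advance.
Runoff: D is preferred to C by 85 voters; C by 54.
D wins the runoff.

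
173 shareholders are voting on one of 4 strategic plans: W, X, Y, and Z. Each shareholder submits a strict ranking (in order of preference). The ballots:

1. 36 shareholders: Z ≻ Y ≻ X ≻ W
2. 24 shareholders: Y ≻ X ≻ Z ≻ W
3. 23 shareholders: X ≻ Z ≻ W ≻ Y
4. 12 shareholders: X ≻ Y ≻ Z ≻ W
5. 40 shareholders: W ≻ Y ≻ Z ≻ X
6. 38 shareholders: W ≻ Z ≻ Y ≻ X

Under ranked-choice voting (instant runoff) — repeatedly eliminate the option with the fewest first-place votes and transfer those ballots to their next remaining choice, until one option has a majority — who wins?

Round 1: W 78, X 35, Y 24, Z 36. Eliminate Y.
Round 2: W 78, X 59, Z 36. Eliminate Z.
Round 3: W 78, X 95. X has a majority.

X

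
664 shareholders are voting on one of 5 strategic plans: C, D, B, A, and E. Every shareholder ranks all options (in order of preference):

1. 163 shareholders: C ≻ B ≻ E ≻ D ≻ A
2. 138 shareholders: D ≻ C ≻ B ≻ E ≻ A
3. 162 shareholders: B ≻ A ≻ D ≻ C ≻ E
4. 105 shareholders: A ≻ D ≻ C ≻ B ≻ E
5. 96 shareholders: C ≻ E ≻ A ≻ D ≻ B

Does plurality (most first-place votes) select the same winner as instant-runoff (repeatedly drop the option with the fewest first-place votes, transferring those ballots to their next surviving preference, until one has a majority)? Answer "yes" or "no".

Plurality — first-place votes: C 259, D 138, B 162, A 105, E 0. Winner: C.
Instant-runoff — R1 C 259, D 138, B 162, A 105, E 0 (E out); R2 C 259, D 138, B 162, A 105 (A out); R3 C 259, D 243, B 162 (B out); R4 C 259, D 405 (D winner). Winner: D.
The two methods disagree.

no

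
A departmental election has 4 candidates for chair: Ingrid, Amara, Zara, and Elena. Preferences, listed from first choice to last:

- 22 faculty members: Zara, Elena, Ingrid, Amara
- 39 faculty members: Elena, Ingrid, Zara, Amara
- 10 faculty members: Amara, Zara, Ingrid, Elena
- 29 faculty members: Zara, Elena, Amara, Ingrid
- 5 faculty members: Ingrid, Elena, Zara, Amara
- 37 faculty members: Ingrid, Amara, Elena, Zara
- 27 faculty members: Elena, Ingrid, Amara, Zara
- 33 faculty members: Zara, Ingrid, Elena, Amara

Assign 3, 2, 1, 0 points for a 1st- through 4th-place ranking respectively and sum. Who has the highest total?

Ingrid: 22·1 + 39·2 + 10·1 + 29·0 + 5·3 + 37·3 + 27·2 + 33·2 = 356
Amara: 22·0 + 39·0 + 10·3 + 29·1 + 5·0 + 37·2 + 27·1 + 33·0 = 160
Zara: 22·3 + 39·1 + 10·2 + 29·3 + 5·1 + 37·0 + 27·0 + 33·3 = 316
Elena: 22·2 + 39·3 + 10·0 + 29·2 + 5·2 + 37·1 + 27·3 + 33·1 = 380
Elena has the highest Borda score (380).

Elena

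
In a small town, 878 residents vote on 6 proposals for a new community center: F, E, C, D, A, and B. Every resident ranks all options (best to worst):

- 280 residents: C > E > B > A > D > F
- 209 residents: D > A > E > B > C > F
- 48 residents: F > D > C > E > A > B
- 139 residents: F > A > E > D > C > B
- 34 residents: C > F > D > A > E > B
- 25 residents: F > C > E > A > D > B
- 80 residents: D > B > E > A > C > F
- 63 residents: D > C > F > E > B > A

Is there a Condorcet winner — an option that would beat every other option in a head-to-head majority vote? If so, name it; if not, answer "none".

Checking pairwise contests:
E beats F 569–309.
C beats E 450–428.
D beats C 539–339.
E beats D 444–434.
E beats A 496–382.
E beats B 798–80.
Every option loses at least one head-to-head, so there is no Condorcet winner.

none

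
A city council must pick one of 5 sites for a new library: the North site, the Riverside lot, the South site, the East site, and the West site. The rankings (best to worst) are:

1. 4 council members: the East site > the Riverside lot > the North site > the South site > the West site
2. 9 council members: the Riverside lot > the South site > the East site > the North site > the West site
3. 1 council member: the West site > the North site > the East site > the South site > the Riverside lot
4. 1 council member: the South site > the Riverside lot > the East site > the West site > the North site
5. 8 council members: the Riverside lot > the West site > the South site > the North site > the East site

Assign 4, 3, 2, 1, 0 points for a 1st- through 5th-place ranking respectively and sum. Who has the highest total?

the North site: 4·2 + 9·1 + 1·3 + 1·0 + 8·1 = 28
the Riverside lot: 4·3 + 9·4 + 1·0 + 1·3 + 8·4 = 83
the South site: 4·1 + 9·3 + 1·1 + 1·4 + 8·2 = 52
the East site: 4·4 + 9·2 + 1·2 + 1·2 + 8·0 = 38
the West site: 4·0 + 9·0 + 1·4 + 1·1 + 8·3 = 29
the Riverside lot has the highest Borda score (83).

the Riverside lot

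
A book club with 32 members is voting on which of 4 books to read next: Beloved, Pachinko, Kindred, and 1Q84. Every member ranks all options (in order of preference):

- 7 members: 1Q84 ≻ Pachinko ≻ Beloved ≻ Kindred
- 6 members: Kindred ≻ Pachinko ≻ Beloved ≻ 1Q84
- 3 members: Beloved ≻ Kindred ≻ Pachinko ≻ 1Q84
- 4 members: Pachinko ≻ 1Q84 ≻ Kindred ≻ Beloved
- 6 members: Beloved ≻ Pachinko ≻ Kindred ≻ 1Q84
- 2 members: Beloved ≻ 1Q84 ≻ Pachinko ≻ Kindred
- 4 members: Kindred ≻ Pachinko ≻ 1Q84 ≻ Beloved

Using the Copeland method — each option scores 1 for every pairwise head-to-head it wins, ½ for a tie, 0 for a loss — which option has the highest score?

Pachinko

Beloved: beats Kindred and 1Q84; loses to Pachinko → score 2.
Pachinko: beats Beloved, Kindred, and 1Q84 → score 3.
Kindred: beats 1Q84; loses to Beloved and Pachinko → score 1.
1Q84: loses to Beloved, Pachinko, and Kindred → score 0.
Pachinko has the best pairwise record.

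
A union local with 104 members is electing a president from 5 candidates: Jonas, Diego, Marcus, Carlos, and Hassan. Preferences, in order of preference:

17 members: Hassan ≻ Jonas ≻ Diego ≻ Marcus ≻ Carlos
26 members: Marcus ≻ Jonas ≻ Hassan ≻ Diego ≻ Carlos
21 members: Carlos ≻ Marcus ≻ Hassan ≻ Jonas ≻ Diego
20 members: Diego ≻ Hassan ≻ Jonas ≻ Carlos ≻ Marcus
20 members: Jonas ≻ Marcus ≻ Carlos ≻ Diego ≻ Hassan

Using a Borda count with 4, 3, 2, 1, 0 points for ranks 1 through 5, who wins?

Jonas: 17·3 + 26·3 + 21·1 + 20·2 + 20·4 = 270
Diego: 17·2 + 26·1 + 21·0 + 20·4 + 20·1 = 160
Marcus: 17·1 + 26·4 + 21·3 + 20·0 + 20·3 = 244
Carlos: 17·0 + 26·0 + 21·4 + 20·1 + 20·2 = 144
Hassan: 17·4 + 26·2 + 21·2 + 20·3 + 20·0 = 222
Jonas has the highest Borda score (270).

Jonas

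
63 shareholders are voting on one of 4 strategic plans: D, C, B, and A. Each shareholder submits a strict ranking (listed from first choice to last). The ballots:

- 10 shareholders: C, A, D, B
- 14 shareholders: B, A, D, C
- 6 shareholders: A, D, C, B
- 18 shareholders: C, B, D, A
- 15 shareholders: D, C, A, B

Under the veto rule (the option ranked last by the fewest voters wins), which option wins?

Last-place votes: D 0, C 14, B 31, A 18.
D is ranked last by the fewest voters, so D wins.

D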